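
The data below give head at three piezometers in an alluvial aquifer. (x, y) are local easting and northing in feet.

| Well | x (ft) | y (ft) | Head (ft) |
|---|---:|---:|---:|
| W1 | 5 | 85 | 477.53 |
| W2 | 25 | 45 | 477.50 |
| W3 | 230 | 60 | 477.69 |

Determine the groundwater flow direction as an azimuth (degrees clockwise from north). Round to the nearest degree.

Differences from W1: to W2 (Δx, Δy, Δh) = (20, -40, -0.03); to W3 = (225, -25, +0.16).
Determinant of the coordinate differences = 20·(-25) − 225·(-40) = 8500.
∂h/∂x = [(-0.03)·(-25) − (+0.16)·(-40)] / 8500 = +0.0008412
∂h/∂y = [20·(+0.16) − 225·(-0.03)] / 8500 = +0.001171
Flow direction (−∇h) has components (-0.0008412 E, -0.001171 N).
Azimuth = atan2(E, N) = atan2(-0.0008412, -0.001171) = 215.7° ≈ 216°.

216°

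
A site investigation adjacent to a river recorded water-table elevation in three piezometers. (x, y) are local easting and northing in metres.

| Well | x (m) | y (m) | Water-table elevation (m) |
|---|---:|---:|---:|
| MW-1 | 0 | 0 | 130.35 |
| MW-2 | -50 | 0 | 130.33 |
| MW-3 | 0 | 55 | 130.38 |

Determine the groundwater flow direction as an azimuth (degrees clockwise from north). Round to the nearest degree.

216°

∂h/∂x = (130.33 − 130.35) / (-50 − 0) = +0.0004000
∂h/∂y = (130.38 − 130.35) / (55 − 0) = +0.0005455
Flow direction (−∇h) has components (-0.0004000 E, -0.0005455 N).
Azimuth = atan2(E, N) = atan2(-0.0004000, -0.0005455) = 216.3° ≈ 216°.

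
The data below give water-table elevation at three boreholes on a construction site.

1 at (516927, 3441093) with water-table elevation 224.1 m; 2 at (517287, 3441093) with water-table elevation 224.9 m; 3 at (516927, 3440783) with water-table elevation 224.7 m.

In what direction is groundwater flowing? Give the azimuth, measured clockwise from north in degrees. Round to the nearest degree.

∂h/∂x = (224.9 − 224.1) / (517287 − 516927) = +0.002222
∂h/∂y = (224.7 − 224.1) / (3440783 − 3441093) = -0.001935
Flow direction (−∇h) has components (-0.002222 E, +0.001935 N).
Azimuth = atan2(E, N) = atan2(-0.002222, +0.001935) = 311.1° ≈ 311°.

311°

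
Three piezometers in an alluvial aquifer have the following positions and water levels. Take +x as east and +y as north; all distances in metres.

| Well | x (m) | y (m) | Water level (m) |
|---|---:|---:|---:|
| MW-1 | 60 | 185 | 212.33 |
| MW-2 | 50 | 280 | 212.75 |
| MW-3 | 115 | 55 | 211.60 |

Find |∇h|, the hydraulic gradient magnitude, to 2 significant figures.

0.0055

Taking MW-1 as reference: MW-2−MW-1 = (-10, 95, +0.42); MW-3−MW-1 = (55, -130, -0.73).
Determinant of the coordinate differences = (-10)·(-130) − 55·95 = -3925.
∂h/∂x = [(+0.42)·(-130) − (-0.73)·95] / -3925 = -0.003758
∂h/∂y = [(-10)·(-0.73) − 55·(+0.42)] / -3925 = +0.004025
|∇h| = √(-0.003758² + 0.004025²) = 0.005507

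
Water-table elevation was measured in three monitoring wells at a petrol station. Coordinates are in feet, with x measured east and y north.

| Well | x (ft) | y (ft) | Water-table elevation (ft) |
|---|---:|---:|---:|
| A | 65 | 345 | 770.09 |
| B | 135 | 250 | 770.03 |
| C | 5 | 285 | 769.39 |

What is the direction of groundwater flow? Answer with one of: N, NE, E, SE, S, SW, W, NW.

With h = a·x + b·y + c and A as origin, the differences give:
  70·a + (-95)·b = -0.06
  (-60)·a + (-60)·b = -0.70
Eliminate b (×(-60) and ×(-95), subtract): -9900·a = -62.900 → a = ∂h/∂x = +0.006354
Back-substitute: b = ∂h/∂y = +0.005313.
Flow = −∇h = (-0.006354 east, -0.005313 north), which points southwest.

SW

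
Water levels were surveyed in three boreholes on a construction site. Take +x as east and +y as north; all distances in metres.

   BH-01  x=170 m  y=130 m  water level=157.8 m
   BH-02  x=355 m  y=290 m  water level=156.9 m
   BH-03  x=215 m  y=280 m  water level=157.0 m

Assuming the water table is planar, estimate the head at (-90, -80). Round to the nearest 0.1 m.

159.0 m

With h = a·x + b·y + c and BH-01 as origin, the differences give:
  185·a + 160·b = -0.9
  45·a + 150·b = -0.8
Eliminate b (×150 and ×160, subtract): 20550·a = -7.00 → a = ∂h/∂x = -0.0003406
Back-substitute: b = ∂h/∂y = -0.005231.
h(-90, -80) = 157.8 + (-0.0003406)·(-260) + (-0.005231)·(-210) = 157.8 +0.089 +1.099 = 158.987 m.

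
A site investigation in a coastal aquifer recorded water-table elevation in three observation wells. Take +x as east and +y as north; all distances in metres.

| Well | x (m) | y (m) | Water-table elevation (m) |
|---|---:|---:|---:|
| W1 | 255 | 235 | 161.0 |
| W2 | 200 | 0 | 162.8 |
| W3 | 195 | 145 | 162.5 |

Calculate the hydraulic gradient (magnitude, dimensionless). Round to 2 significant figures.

Three-point gradient (reference W1): Δ to W2 = (-55, -235, +1.8), Δ to W3 = (-60, -90, +1.5).
∂h/∂x = -0.02082, ∂h/∂y = -0.002787 (det = -9150).
|∇h| = √(-0.02082² + -0.002787²) = 0.02101

0.021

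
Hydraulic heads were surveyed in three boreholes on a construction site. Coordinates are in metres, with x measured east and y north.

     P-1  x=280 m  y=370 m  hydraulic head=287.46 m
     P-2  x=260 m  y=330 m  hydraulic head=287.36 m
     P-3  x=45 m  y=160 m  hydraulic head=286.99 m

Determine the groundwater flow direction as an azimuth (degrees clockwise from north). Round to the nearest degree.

171°

Three-point gradient (reference P-1): Δ to P-2 = (-20, -40, -0.10), Δ to P-3 = (-235, -210, -0.47).
∂h/∂x = -0.0004231, ∂h/∂y = +0.002712 (det = -5200).
Flow direction (−∇h) has components (+0.0004231 E, -0.002712 N).
Azimuth = atan2(E, N) = atan2(+0.0004231, -0.002712) = 171.1° ≈ 171°.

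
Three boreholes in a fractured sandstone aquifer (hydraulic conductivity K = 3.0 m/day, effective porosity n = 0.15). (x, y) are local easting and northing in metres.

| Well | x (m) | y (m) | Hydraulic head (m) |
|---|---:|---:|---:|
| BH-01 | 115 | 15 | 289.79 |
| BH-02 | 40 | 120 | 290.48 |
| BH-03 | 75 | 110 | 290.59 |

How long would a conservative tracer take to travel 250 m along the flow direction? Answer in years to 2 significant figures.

With h = a·x + b·y + c and BH-01 as origin, the differences give:
  (-75)·a + 105·b = +0.69
  (-40)·a + 95·b = +0.80
Eliminate b (×95 and ×105, subtract): -2925·a = -18.450 → a = ∂h/∂x = +0.006308
Back-substitute: b = ∂h/∂y = +0.01108.
|∇h| = √(0.006308² + 0.01108²) = 0.01275
Seepage velocity v = K·i/n = 3.0 × 0.01275 / 0.15 = 0.255 m/day.
t = 250 / 0.255 = 980.4 days = 2.68 years.

2.7 years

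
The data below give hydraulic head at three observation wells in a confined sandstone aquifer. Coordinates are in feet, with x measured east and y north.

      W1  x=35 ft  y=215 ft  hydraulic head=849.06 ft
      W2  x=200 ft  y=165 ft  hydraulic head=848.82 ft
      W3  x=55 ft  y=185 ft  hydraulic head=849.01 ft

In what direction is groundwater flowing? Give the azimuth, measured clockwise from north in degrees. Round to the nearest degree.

Differences from W1: to W2 (Δx, Δy, Δh) = (165, -50, -0.24); to W3 = (20, -30, -0.05).
Solve a·Δx + b·Δy = Δh: det = 165·(-30) − 20·(-50) = -3950.
∂h/∂x = [(-0.24)·(-30) − (-0.05)·(-50)] / -3950 = -0.001190
∂h/∂y = [165·(-0.05) − 20·(-0.24)] / -3950 = +0.0008734
Flow direction (−∇h) has components (+0.001190 E, -0.0008734 N).
Azimuth = atan2(E, N) = atan2(+0.001190, -0.0008734) = 126.3° ≈ 126°.

126°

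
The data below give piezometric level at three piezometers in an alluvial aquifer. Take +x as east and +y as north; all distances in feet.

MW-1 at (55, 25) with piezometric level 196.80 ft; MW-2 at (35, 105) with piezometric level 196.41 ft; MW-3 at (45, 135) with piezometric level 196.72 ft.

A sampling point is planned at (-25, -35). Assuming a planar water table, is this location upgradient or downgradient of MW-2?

downgradient

Differences from MW-1: to MW-2 (Δx, Δy, Δh) = (-20, 80, -0.39); to MW-3 = (-10, 110, -0.08).
Determinant of the coordinate differences = (-20)·110 − (-10)·80 = -1400.
∂h/∂x = [(-0.39)·110 − (-0.08)·80] / -1400 = +0.02607
∂h/∂y = [(-20)·(-0.08) − (-10)·(-0.39)] / -1400 = +0.001643
Head at (-25, -35) = 196.80 + (+0.02607)·(-80) + (+0.001643)·(-60) = 194.62 ft.
That is lower than the 196.41 ft at MW-2, so the point is downgradient.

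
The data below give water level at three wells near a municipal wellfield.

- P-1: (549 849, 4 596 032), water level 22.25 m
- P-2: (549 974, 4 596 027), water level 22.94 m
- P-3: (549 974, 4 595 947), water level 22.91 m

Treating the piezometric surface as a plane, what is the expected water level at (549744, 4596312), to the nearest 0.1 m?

21.8 m

Taking P-1 as reference: P-2−P-1 = (125, -5, +0.69); P-3−P-1 = (125, -85, +0.66).
Solve a·Δx + b·Δy = Δh: det = 125·(-85) − 125·(-5) = -10000.
∂h/∂x = [(+0.69)·(-85) − (+0.66)·(-5)] / -10000 = +0.005535
∂h/∂y = [125·(+0.66) − 125·(+0.69)] / -10000 = +0.0003750
h(549744, 4596312) = 22.25 + (+0.005535)·(-105) + (+0.0003750)·(280) = 22.25 -0.581 +0.105 = 21.774 m.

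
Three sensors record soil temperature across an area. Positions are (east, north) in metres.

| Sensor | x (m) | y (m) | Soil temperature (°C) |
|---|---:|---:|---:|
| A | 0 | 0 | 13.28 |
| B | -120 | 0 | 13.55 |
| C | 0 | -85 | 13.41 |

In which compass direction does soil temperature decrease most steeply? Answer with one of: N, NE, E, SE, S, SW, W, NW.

∂T/∂x = (13.55 − 13.28) / (-120 − 0) = -0.002250
∂T/∂y = (13.41 − 13.28) / (-85 − 0) = -0.001529
Steepest decrease is along −∇f = (+0.002250 E, +0.001529 N) → northeast.

NE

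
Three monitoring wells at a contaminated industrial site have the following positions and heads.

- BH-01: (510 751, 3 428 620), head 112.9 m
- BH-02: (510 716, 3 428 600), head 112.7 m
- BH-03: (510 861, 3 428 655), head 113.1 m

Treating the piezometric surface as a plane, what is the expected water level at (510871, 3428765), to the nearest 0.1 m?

114.8 m

Three-point gradient (reference BH-01): Δ to BH-02 = (-35, -20, -0.2), Δ to BH-03 = (110, 35, +0.2).
∂h/∂x = -0.003077, ∂h/∂y = +0.01538 (det = 975).
h(510871, 3428765) = 112.9 + (-0.003077)·(120) + (+0.01538)·(145) = 112.9 -0.369 +2.231 = 114.762 m.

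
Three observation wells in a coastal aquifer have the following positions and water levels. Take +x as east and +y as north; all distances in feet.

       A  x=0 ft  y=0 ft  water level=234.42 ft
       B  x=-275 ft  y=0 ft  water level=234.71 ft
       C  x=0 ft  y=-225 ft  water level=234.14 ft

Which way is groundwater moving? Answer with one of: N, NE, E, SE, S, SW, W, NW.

∂h/∂x = (234.71 − 234.42) / (-275 − 0) = -0.001055
∂h/∂y = (234.14 − 234.42) / (-225 − 0) = +0.001244
Flow = −∇h = (+0.001055 east, -0.001244 north), which points southeast.

SE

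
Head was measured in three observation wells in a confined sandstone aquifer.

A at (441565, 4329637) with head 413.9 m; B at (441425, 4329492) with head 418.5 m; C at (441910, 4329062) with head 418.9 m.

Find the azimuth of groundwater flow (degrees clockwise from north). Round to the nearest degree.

040°

Differences from A: to B (Δx, Δy, Δh) = (-140, -145, +4.6); to C = (345, -575, +5.0).
Determinant of the coordinate differences = (-140)·(-575) − 345·(-145) = 130525.
∂h/∂x = [(+4.6)·(-575) − (+5.0)·(-145)] / 130525 = -0.01471
∂h/∂y = [(-140)·(+5.0) − 345·(+4.6)] / 130525 = -0.01752
Flow direction (−∇h) has components (+0.01471 E, +0.01752 N).
Azimuth = atan2(E, N) = atan2(+0.01471, +0.01752) = 40.0° ≈ 040°.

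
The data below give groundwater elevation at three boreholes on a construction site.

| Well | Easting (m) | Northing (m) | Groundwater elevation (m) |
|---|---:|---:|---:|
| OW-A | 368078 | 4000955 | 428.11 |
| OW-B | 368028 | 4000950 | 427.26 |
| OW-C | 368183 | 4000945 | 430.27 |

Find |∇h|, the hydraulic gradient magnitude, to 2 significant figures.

0.026

Taking OW-A as reference: OW-B−OW-A = (-50, -5, -0.85); OW-C−OW-A = (105, -10, +2.16).
Determinant of the coordinate differences = (-50)·(-10) − 105·(-5) = 1025.
∂h/∂x = [(-0.85)·(-10) − (+2.16)·(-5)] / 1025 = +0.01883
∂h/∂y = [(-50)·(+2.16) − 105·(-0.85)] / 1025 = -0.01829
|∇h| = √(0.01883² + -0.01829²) = 0.02625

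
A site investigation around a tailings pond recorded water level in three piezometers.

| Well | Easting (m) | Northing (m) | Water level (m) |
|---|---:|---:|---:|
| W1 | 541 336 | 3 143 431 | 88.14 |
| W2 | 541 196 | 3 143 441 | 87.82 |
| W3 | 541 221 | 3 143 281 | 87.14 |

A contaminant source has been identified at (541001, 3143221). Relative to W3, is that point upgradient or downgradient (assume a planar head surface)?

downgradient

Differences from W1: to W2 (Δx, Δy, Δh) = (-140, 10, -0.32); to W3 = (-115, -150, -1.00).
Determinant of the coordinate differences = (-140)·(-150) − (-115)·10 = 22150.
∂h/∂x = [(-0.32)·(-150) − (-1.00)·10] / 22150 = +0.002619
∂h/∂y = [(-140)·(-1.00) − (-115)·(-0.32)] / 22150 = +0.004659
Head at (541001, 3143221) = 88.14 + (+0.002619)·(-335) + (+0.004659)·(-210) = 86.28 m.
That is lower than the 87.14 m at W3, so the point is downgradient.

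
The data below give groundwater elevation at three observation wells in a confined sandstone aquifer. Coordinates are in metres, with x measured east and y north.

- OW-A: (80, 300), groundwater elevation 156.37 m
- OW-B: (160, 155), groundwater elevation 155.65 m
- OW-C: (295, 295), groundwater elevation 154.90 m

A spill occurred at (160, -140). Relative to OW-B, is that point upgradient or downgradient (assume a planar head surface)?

downgradient

Differences from OW-A: to OW-B (Δx, Δy, Δh) = (80, -145, -0.72); to OW-C = (215, -5, -1.47).
Determinant of the coordinate differences = 80·(-5) − 215·(-145) = 30775.
∂h/∂x = [(-0.72)·(-5) − (-1.47)·(-145)] / 30775 = -0.006809
∂h/∂y = [80·(-1.47) − 215·(-0.72)] / 30775 = +0.001209
Head at (160, -140) = 156.37 + (-0.006809)·(80) + (+0.001209)·(-440) = 155.29 m.
That is lower than the 155.65 m at OW-B, so the point is downgradient.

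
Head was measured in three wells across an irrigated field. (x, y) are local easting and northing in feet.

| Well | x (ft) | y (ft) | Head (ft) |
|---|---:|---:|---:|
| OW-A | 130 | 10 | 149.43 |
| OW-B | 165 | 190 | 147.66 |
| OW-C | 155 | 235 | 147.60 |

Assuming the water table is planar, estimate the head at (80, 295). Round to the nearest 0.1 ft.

Differences from OW-A: to OW-B (Δx, Δy, Δh) = (35, 180, -1.77); to OW-C = (25, 225, -1.83).
Determinant of the coordinate differences = 35·225 − 25·180 = 3375.
∂h/∂x = [(-1.77)·225 − (-1.83)·180] / 3375 = -0.02040
∂h/∂y = [35·(-1.83) − 25·(-1.77)] / 3375 = -0.005867
h(80, 295) = 149.43 + (-0.02040)·(-50) + (-0.005867)·(285) = 149.43 +1.020 -1.672 = 148.778 ft.

148.8 ft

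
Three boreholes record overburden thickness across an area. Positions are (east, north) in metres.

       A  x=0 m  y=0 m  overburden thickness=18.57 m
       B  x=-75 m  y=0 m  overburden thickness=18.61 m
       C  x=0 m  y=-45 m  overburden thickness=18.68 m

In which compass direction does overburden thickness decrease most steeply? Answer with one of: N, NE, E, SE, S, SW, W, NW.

∂d/∂x = (18.61 − 18.57) / (-75 − 0) = -0.0005333
∂d/∂y = (18.68 − 18.57) / (-45 − 0) = -0.002444
Steepest decrease is along −∇f = (+0.0005333 E, +0.002444 N) → north.

N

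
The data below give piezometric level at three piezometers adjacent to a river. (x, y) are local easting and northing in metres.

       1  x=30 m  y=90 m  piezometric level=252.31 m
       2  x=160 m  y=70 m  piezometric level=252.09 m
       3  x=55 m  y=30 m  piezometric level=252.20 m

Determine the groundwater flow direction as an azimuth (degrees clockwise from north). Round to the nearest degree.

129°

Three-point gradient (reference 1): Δ to 2 = (130, -20, -0.22), Δ to 3 = (25, -60, -0.11).
∂h/∂x = -0.001507, ∂h/∂y = +0.001205 (det = -7300).
Flow direction (−∇h) has components (+0.001507 E, -0.001205 N).
Azimuth = atan2(E, N) = atan2(+0.001507, -0.001205) = 128.7° ≈ 129°.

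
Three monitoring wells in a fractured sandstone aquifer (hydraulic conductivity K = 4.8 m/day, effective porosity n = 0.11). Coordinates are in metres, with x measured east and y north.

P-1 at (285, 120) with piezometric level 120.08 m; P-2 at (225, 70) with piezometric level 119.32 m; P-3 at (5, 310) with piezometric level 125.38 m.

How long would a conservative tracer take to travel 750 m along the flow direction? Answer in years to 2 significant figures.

2.2 years

Three-point gradient (reference P-1): Δ to P-2 = (-60, -50, -0.76), Δ to P-3 = (-280, 190, +5.30).
∂h/∂x = -0.004748, ∂h/∂y = +0.02090 (det = -25400).
|∇h| = √(-0.004748² + 0.02090²) = 0.02143
Seepage velocity v = K·i/n = 4.8 × 0.02143 / 0.11 = 0.9351 m/day.
t = 750 / 0.9351 = 802.1 days = 2.2 years.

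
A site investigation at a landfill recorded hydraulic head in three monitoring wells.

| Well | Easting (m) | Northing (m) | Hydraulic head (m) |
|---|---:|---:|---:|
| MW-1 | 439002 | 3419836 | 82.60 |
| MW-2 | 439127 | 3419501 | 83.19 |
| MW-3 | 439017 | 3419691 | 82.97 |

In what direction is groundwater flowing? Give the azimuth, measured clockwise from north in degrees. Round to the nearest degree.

Differences from MW-1: to MW-2 (Δx, Δy, Δh) = (125, -335, +0.59); to MW-3 = (15, -145, +0.37).
Determinant of the coordinate differences = 125·(-145) − 15·(-335) = -13100.
∂h/∂x = [(+0.59)·(-145) − (+0.37)·(-335)] / -13100 = -0.002931
∂h/∂y = [125·(+0.37) − 15·(+0.59)] / -13100 = -0.002855
Flow direction (−∇h) has components (+0.002931 E, +0.002855 N).
Azimuth = atan2(E, N) = atan2(+0.002931, +0.002855) = 45.8° ≈ 046°.

046°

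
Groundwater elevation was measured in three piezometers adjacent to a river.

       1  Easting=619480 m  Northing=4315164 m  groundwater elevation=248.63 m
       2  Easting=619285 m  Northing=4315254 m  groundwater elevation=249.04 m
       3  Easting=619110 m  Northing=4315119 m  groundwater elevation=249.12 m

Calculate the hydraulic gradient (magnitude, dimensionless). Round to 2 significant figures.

0.0020

Taking 1 as reference: 2−1 = (-195, 90, +0.41); 3−1 = (-370, -45, +0.49).
Determinant of the coordinate differences = (-195)·(-45) − (-370)·90 = 42075.
∂h/∂x = [(+0.41)·(-45) − (+0.49)·90] / 42075 = -0.001487
∂h/∂y = [(-195)·(+0.49) − (-370)·(+0.41)] / 42075 = +0.001335
|∇h| = √(-0.001487² + 0.001335²) = 0.001998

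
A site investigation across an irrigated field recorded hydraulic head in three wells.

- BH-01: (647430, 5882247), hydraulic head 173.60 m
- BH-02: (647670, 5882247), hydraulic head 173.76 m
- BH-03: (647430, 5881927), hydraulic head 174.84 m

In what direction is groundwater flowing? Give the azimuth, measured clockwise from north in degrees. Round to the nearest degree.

350°

∂h/∂x = (173.76 − 173.60) / (647670 − 647430) = +0.0006667
∂h/∂y = (174.84 − 173.60) / (5881927 − 5882247) = -0.003875
Flow direction (−∇h) has components (-0.0006667 E, +0.003875 N).
Azimuth = atan2(E, N) = atan2(-0.0006667, +0.003875) = 350.2° ≈ 350°.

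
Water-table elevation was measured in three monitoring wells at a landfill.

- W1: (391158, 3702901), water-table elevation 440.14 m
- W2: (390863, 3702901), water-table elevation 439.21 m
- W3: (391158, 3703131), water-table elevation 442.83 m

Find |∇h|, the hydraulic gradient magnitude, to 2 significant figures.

∂h/∂x = (439.21 − 440.14) / (390863 − 391158) = +0.003153
∂h/∂y = (442.83 − 440.14) / (3703131 − 3702901) = +0.01170
|∇h| = √(0.003153² + 0.01170²) = 0.01212

0.012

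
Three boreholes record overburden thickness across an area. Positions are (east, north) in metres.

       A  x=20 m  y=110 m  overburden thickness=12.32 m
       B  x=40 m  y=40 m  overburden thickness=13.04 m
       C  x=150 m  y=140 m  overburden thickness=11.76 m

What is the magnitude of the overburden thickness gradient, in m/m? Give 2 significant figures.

With d = a·x + b·y + c and A as origin, the differences give:
  20·a + (-70)·b = +0.72
  130·a + 30·b = -0.56
Eliminate b (×30 and ×(-70), subtract): 9700·a = -17.600 → a = ∂d/∂x = -0.001814
Back-substitute: b = ∂d/∂y = -0.01080.
|∇f| = √(-0.001814² + -0.01080²) = 0.01095 m/m

0.011 m/m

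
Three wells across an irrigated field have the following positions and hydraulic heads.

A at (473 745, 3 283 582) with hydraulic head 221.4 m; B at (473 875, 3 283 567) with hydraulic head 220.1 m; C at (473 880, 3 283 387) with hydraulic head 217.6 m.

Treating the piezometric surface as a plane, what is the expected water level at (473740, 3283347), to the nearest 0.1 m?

218.2 m

With h = a·x + b·y + c and A as origin, the differences give:
  130·a + (-15)·b = -1.3
  135·a + (-195)·b = -3.8
Eliminate b (×(-195) and ×(-15), subtract): -23325·a = 196.50 → a = ∂h/∂x = -0.008424
Back-substitute: b = ∂h/∂y = +0.01365.
h(473740, 3283347) = 221.4 + (-0.008424)·(-5) + (+0.01365)·(-235) = 221.4 +0.042 -3.209 = 218.233 m.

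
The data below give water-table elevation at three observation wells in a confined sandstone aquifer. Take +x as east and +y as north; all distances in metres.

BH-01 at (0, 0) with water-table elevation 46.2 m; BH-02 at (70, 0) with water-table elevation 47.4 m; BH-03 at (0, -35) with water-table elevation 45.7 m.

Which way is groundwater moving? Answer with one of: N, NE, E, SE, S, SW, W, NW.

∂h/∂x = (47.4 − 46.2) / (70 − 0) = +0.01714
∂h/∂y = (45.7 − 46.2) / (-35 − 0) = +0.01429
Flow = −∇h = (-0.01714 east, -0.01429 north), which points southwest.

SW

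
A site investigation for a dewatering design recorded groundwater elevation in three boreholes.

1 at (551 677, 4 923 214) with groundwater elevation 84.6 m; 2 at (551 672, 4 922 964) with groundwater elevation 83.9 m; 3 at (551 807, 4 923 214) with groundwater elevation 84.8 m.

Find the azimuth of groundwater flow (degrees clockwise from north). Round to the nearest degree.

209°

Differences from 1: to 2 (Δx, Δy, Δh) = (-5, -250, -0.7); to 3 = (130, 0, +0.2).
Determinant of the coordinate differences = (-5)·0 − 130·(-250) = 32500.
∂h/∂x = [(-0.7)·0 − (+0.2)·(-250)] / 32500 = +0.001538
∂h/∂y = [(-5)·(+0.2) − 130·(-0.7)] / 32500 = +0.002769
Flow direction (−∇h) has components (-0.001538 E, -0.002769 N).
Azimuth = atan2(E, N) = atan2(-0.001538, -0.002769) = 209.1° ≈ 209°.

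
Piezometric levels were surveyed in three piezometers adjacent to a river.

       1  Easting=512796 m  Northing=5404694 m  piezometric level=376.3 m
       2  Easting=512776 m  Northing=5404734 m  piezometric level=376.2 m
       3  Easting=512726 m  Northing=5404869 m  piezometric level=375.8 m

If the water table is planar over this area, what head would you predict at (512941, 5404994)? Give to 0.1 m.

374.5 m

Differences from 1: to 2 (Δx, Δy, Δh) = (-20, 40, -0.1); to 3 = (-70, 175, -0.5).
Determinant of the coordinate differences = (-20)·175 − (-70)·40 = -700.
∂h/∂x = [(-0.1)·175 − (-0.5)·40] / -700 = -0.003571
∂h/∂y = [(-20)·(-0.5) − (-70)·(-0.1)] / -700 = -0.004286
h(512941, 5404994) = 376.3 + (-0.003571)·(145) + (-0.004286)·(300) = 376.3 -0.518 -1.286 = 374.496 m.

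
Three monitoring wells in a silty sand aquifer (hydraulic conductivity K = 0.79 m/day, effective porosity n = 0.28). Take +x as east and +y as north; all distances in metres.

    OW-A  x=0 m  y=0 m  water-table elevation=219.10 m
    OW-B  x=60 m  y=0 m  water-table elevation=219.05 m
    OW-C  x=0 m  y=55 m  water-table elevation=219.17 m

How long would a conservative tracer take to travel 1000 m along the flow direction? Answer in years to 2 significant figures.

640 years

∂h/∂x = (219.05 − 219.10) / (60 − 0) = -0.0008333
∂h/∂y = (219.17 − 219.10) / (55 − 0) = +0.001273
|∇h| = √(-0.0008333² + 0.001273²) = 0.001521
Seepage velocity v = K·i/n = 0.79 × 0.001521 / 0.28 = 0.004291 m/day.
t = 1000 / 0.004291 = 2.33e+05 days = 638 years.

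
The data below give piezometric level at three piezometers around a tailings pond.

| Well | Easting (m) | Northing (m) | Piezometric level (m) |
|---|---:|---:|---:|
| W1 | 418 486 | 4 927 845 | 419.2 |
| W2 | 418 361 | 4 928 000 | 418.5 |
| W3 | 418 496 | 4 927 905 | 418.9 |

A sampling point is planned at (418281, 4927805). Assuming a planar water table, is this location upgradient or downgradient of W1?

Taking W1 as reference: W2−W1 = (-125, 155, -0.7); W3−W1 = (10, 60, -0.3).
Determinant of the coordinate differences = (-125)·60 − 10·155 = -9050.
∂h/∂x = [(-0.7)·60 − (-0.3)·155] / -9050 = -0.0004972
∂h/∂y = [(-125)·(-0.3) − 10·(-0.7)] / -9050 = -0.004917
Head at (418281, 4927805) = 419.2 + (-0.0004972)·(-205) + (-0.004917)·(-40) = 419.50 m.
That is higher than the 419.2 m at W1, so the point is upgradient.

upgradient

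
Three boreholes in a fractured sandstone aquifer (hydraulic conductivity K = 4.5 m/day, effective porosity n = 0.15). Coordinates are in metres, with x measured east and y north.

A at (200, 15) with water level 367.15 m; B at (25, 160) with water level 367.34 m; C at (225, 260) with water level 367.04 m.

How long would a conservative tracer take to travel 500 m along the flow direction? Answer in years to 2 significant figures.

33 years

Taking A as reference: B−A = (-175, 145, +0.19); C−A = (25, 245, -0.11).
Determinant of the coordinate differences = (-175)·245 − 25·145 = -46500.
∂h/∂x = [(+0.19)·245 − (-0.11)·145] / -46500 = -0.001344
∂h/∂y = [(-175)·(-0.11) − 25·(+0.19)] / -46500 = -0.0003118
|∇h| = √(-0.001344² + -0.0003118²) = 0.00138
Seepage velocity v = K·i/n = 4.5 × 0.00138 / 0.15 = 0.0414 m/day.
t = 500 / 0.0414 = 1.208e+04 days = 33.1 years.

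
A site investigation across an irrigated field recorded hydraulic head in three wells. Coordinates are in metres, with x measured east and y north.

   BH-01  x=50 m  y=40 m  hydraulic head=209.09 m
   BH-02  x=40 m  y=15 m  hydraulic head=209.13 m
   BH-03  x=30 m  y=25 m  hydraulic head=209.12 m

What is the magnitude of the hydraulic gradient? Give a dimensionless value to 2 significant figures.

0.0015

Taking BH-01 as reference: BH-02−BH-01 = (-10, -25, +0.04); BH-03−BH-01 = (-20, -15, +0.03).
Determinant of the coordinate differences = (-10)·(-15) − (-20)·(-25) = -350.
∂h/∂x = [(+0.04)·(-15) − (+0.03)·(-25)] / -350 = -0.0004286
∂h/∂y = [(-10)·(+0.03) − (-20)·(+0.04)] / -350 = -0.001429
|∇h| = √(-0.0004286² + -0.001429²) = 0.001492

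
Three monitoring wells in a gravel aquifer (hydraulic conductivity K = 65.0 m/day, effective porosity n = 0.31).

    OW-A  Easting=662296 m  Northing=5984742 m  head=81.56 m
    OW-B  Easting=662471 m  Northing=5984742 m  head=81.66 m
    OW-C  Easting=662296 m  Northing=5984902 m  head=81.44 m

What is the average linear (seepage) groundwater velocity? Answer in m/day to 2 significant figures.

∂h/∂x = (81.66 − 81.56) / (662471 − 662296) = +0.0005714
∂h/∂y = (81.44 − 81.56) / (5984902 − 5984742) = -0.0007500
|∇h| = √(0.0005714² + -0.0007500²) = 0.0009429
Seepage velocity v = K·i/n = 65.0 × 0.0009429 / 0.31 = 0.1977 m/day.

0.20 m/day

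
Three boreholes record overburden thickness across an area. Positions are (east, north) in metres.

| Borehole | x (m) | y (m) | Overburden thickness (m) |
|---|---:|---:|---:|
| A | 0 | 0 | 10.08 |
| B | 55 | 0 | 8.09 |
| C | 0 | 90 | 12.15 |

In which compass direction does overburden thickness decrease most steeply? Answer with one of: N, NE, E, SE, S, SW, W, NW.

∂d/∂x = (8.09 − 10.08) / (55 − 0) = -0.03618
∂d/∂y = (12.15 − 10.08) / (90 − 0) = +0.02300
Steepest decrease is along −∇f = (+0.03618 E, -0.02300 N) → southeast.

SE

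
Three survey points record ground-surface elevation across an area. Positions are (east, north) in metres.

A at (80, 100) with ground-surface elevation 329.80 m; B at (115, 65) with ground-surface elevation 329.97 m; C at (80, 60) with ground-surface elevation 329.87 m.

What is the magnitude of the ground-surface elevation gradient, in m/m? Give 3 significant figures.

Taking A as reference: B−A = (35, -35, +0.17); C−A = (0, -40, +0.07).
Determinant of the coordinate differences = 35·(-40) − 0·(-35) = -1400.
∂z/∂x = [(+0.17)·(-40) − (+0.07)·(-35)] / -1400 = +0.003107
∂z/∂y = [35·(+0.07) − 0·(+0.17)] / -1400 = -0.001750
|∇f| = √(0.003107² + -0.001750²) = 0.003566 m/m

0.00357 m/m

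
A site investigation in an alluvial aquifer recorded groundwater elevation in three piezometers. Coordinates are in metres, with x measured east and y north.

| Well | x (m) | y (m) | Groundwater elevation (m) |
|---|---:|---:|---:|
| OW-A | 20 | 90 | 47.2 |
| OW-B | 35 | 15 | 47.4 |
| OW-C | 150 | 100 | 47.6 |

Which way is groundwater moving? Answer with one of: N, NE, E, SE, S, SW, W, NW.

Taking OW-A as reference: OW-B−OW-A = (15, -75, +0.2); OW-C−OW-A = (130, 10, +0.4).
Solve a·Δx + b·Δy = Δh: det = 15·10 − 130·(-75) = 9900.
∂h/∂x = [(+0.2)·10 − (+0.4)·(-75)] / 9900 = +0.003232
∂h/∂y = [15·(+0.4) − 130·(+0.2)] / 9900 = -0.002020
Flow = −∇h = (-0.003232 east, +0.002020 north), which points northwest.

NW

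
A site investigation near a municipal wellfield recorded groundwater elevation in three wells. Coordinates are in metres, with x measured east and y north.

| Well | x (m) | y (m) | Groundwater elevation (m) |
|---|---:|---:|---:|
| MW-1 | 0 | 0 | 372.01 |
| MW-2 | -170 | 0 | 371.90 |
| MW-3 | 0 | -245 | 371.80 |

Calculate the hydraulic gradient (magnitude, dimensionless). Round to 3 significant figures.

∂h/∂x = (371.90 − 372.01) / (-170 − 0) = +0.0006471
∂h/∂y = (371.80 − 372.01) / (-245 − 0) = +0.0008571
|∇h| = √(0.0006471² + 0.0008571²) = 0.001074

0.00107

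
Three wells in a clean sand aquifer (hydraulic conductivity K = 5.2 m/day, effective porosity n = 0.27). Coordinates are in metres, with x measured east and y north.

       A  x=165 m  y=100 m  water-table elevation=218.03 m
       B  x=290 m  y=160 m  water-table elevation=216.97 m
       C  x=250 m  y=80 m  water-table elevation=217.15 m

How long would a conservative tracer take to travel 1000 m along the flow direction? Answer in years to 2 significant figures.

Taking A as reference: B−A = (125, 60, -1.06); C−A = (85, -20, -0.88).
Determinant of the coordinate differences = 125·(-20) − 85·60 = -7600.
∂h/∂x = [(-1.06)·(-20) − (-0.88)·60] / -7600 = -0.009737
∂h/∂y = [125·(-0.88) − 85·(-1.06)] / -7600 = +0.002618
|∇h| = √(-0.009737² + 0.002618²) = 0.01008
Seepage velocity v = K·i/n = 5.2 × 0.01008 / 0.27 = 0.1941 m/day.
t = 1000 / 0.1941 = 5152 days = 14.1 years.

14 years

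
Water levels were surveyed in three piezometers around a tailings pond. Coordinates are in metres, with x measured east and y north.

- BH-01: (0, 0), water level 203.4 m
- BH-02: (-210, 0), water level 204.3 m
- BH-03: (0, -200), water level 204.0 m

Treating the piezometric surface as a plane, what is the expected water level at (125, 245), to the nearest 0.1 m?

202.1 m

∂h/∂x = (204.3 − 203.4) / (-210 − 0) = -0.004286
∂h/∂y = (204.0 − 203.4) / (-200 − 0) = -0.003000
h(125, 245) = 203.4 + (-0.004286)·(125) + (-0.003000)·(245) = 203.4 -0.536 -0.735 = 202.129 m.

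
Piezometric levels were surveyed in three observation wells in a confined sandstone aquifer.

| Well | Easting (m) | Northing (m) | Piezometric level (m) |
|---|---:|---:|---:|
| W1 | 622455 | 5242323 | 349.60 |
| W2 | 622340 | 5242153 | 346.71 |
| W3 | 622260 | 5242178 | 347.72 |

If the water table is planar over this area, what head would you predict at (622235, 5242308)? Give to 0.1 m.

With h = a·x + b·y + c and W1 as origin, the differences give:
  (-115)·a + (-170)·b = -2.89
  (-195)·a + (-145)·b = -1.88
Eliminate b (×(-145) and ×(-170), subtract): -16475·a = 99.450 → a = ∂h/∂x = -0.006036
Back-substitute: b = ∂h/∂y = +0.02108.
h(622235, 5242308) = 349.60 + (-0.006036)·(-220) + (+0.02108)·(-15) = 349.60 +1.328 -0.316 = 350.612 m.

350.6 m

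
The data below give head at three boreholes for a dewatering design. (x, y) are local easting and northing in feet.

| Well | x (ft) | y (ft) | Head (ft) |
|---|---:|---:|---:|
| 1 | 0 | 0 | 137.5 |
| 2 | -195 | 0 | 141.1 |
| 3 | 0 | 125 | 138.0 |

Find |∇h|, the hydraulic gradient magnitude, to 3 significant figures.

0.0189

∂h/∂x = (141.1 − 137.5) / (-195 − 0) = -0.01846
∂h/∂y = (138.0 − 137.5) / (125 − 0) = +0.004000
|∇h| = √(-0.01846² + 0.004000²) = 0.01889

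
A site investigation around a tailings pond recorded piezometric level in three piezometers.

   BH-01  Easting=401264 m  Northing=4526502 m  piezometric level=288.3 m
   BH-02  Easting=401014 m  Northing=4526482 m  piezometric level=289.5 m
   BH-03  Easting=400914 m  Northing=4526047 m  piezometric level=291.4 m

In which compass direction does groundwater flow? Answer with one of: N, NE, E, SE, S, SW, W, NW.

NE

With h = a·x + b·y + c and BH-01 as origin, the differences give:
  (-250)·a + (-20)·b = +1.2
  (-350)·a + (-455)·b = +3.1
Eliminate b (×(-455) and ×(-20), subtract): 106750·a = -484.00 → a = ∂h/∂x = -0.004534
Back-substitute: b = ∂h/∂y = -0.003326.
Flow = −∇h = (+0.004534 east, +0.003326 north), which points northeast.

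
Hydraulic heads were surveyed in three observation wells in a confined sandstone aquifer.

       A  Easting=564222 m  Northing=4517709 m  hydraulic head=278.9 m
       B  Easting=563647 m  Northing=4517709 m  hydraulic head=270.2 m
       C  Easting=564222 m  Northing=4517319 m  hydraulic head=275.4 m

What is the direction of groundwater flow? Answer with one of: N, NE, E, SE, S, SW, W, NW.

∂h/∂x = (270.2 − 278.9) / (563647 − 564222) = +0.01513
∂h/∂y = (275.4 − 278.9) / (4517319 − 4517709) = +0.008974
Flow = −∇h = (-0.01513 east, -0.008974 north), which points southwest.

SW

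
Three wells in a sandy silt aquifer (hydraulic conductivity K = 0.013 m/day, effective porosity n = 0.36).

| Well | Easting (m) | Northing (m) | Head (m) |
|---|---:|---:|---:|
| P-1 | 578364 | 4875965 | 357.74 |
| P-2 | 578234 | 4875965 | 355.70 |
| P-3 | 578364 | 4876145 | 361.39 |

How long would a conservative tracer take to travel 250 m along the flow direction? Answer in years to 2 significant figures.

740 years

∂h/∂x = (355.70 − 357.74) / (578234 − 578364) = +0.01569
∂h/∂y = (361.39 − 357.74) / (4876145 − 4875965) = +0.02028
|∇h| = √(0.01569² + 0.02028²) = 0.02564
Seepage velocity v = K·i/n = 0.013 × 0.02564 / 0.36 = 0.0009259 m/day.
t = 250 / 0.0009259 = 2.7e+05 days = 739 years.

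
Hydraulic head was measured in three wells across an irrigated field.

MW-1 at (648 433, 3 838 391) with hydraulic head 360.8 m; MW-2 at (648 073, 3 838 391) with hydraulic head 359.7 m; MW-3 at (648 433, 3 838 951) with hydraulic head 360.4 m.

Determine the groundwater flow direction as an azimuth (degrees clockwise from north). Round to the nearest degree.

283°

∂h/∂x = (359.7 − 360.8) / (648073 − 648433) = +0.003056
∂h/∂y = (360.4 − 360.8) / (3838951 − 3838391) = -0.0007143
Flow direction (−∇h) has components (-0.003056 E, +0.0007143 N).
Azimuth = atan2(E, N) = atan2(-0.003056, +0.0007143) = 283.2° ≈ 283°.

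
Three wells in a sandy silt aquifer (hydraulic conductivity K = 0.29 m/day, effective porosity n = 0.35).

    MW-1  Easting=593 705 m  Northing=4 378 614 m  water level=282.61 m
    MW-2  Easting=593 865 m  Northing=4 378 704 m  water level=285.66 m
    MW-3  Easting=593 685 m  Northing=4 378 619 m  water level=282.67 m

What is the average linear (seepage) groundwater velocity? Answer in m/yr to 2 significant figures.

Taking MW-1 as reference: MW-2−MW-1 = (160, 90, +3.05); MW-3−MW-1 = (-20, 5, +0.06).
Solve a·Δx + b·Δy = Δh: det = 160·5 − (-20)·90 = 2600.
∂h/∂x = [(+3.05)·5 − (+0.06)·90] / 2600 = +0.003788
∂h/∂y = [160·(+0.06) − (-20)·(+3.05)] / 2600 = +0.02715
|∇h| = √(0.003788² + 0.02715²) = 0.02741
Seepage velocity v = K·i/n = 0.29 × 0.02741 / 0.35 = 0.02271 m/day = 8.295 m/yr.

8.3 m/yr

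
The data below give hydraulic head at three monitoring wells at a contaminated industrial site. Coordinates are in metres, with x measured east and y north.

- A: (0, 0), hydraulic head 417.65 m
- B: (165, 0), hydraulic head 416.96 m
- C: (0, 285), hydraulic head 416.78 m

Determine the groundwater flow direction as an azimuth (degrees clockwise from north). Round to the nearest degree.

∂h/∂x = (416.96 − 417.65) / (165 − 0) = -0.004182
∂h/∂y = (416.78 − 417.65) / (285 − 0) = -0.003053
Flow direction (−∇h) has components (+0.004182 E, +0.003053 N).
Azimuth = atan2(E, N) = atan2(+0.004182, +0.003053) = 53.9° ≈ 054°.

054°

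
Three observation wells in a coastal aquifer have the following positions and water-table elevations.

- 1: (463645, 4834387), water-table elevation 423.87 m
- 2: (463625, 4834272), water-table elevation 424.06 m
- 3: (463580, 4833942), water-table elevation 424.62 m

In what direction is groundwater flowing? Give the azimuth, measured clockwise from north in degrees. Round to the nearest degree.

327°

With h = a·x + b·y + c and 1 as origin, the differences give:
  (-20)·a + (-115)·b = +0.19
  (-65)·a + (-445)·b = +0.75
Eliminate b (×(-445) and ×(-115), subtract): 1425·a = 1.700 → a = ∂h/∂x = +0.001193
Back-substitute: b = ∂h/∂y = -0.001860.
Flow direction (−∇h) has components (-0.001193 E, +0.001860 N).
Azimuth = atan2(E, N) = atan2(-0.001193, +0.001860) = 327.3° ≈ 327°.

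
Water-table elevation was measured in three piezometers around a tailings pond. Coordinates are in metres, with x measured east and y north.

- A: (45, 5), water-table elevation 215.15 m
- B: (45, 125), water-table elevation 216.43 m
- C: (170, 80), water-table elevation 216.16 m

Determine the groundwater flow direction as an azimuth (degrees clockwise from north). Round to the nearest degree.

Differences from A: to B (Δx, Δy, Δh) = (0, 120, +1.28); to C = (125, 75, +1.01).
Solve a·Δx + b·Δy = Δh: det = 0·75 − 125·120 = -15000.
∂h/∂x = [(+1.28)·75 − (+1.01)·120] / -15000 = +0.001680
∂h/∂y = [0·(+1.01) − 125·(+1.28)] / -15000 = +0.01067
Flow direction (−∇h) has components (-0.001680 E, -0.01067 N).
Azimuth = atan2(E, N) = atan2(-0.001680, -0.01067) = 189.0° ≈ 189°.

189°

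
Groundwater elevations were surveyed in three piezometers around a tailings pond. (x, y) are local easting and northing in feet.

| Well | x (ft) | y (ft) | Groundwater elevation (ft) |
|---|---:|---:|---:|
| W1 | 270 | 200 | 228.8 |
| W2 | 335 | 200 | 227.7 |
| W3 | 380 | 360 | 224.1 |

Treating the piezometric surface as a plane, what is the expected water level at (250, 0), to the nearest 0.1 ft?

232.7 ft

Differences from W1: to W2 (Δx, Δy, Δh) = (65, 0, -1.1); to W3 = (110, 160, -4.7).
Determinant of the coordinate differences = 65·160 − 110·0 = 10400.
∂h/∂x = [(-1.1)·160 − (-4.7)·0] / 10400 = -0.01692
∂h/∂y = [65·(-4.7) − 110·(-1.1)] / 10400 = -0.01774
h(250, 0) = 228.8 + (-0.01692)·(-20) + (-0.01774)·(-200) = 228.8 +0.338 +3.548 = 232.687 ft.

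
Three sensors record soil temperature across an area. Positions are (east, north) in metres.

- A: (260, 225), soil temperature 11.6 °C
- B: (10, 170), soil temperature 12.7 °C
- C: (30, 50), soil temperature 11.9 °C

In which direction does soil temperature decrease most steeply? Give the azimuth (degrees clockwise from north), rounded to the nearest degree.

135°

Differences from A: to B (Δx, Δy, Δh) = (-250, -55, +1.1); to C = (-230, -175, +0.3).
Determinant of the coordinate differences = (-250)·(-175) − (-230)·(-55) = 31100.
∂T/∂x = [(+1.1)·(-175) − (+0.3)·(-55)] / 31100 = -0.005659
∂T/∂y = [(-250)·(+0.3) − (-230)·(+1.1)] / 31100 = +0.005723
Steepest decrease is along −∇f: components (+0.005659 E, -0.005723 N).
Azimuth = atan2(+0.005659, -0.005723) = 135.3° ≈ 135°.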